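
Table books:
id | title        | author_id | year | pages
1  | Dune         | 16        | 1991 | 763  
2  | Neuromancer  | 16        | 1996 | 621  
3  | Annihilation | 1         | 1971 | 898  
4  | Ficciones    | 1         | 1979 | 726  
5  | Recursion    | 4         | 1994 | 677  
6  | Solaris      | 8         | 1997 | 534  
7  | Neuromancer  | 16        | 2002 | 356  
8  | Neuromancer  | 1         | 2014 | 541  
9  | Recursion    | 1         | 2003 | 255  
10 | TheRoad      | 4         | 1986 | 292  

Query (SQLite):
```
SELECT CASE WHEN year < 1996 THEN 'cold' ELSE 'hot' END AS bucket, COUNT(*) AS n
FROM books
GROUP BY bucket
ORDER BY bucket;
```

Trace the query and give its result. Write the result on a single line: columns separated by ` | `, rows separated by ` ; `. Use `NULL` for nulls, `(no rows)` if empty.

Bucket rows by year < 1996 → 'cold' else 'hot'; count each bucket.

cold | 5 ; hot | 5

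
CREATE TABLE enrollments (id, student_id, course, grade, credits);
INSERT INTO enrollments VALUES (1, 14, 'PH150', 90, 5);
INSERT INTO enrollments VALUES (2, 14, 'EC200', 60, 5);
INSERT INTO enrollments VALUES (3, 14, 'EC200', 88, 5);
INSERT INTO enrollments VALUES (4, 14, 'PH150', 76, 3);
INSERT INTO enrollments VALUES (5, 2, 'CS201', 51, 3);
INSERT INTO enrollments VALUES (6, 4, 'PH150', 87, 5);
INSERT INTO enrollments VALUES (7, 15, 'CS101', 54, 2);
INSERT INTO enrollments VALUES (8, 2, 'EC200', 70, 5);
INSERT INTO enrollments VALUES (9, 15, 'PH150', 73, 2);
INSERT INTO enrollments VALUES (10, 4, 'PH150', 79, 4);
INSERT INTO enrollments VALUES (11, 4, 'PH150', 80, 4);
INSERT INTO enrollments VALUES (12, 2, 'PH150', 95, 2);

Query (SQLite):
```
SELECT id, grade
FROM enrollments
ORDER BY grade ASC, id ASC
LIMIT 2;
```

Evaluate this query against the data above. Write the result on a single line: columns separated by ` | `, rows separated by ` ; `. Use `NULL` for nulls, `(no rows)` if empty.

Sort by grade asc, tiebreak id asc: (51, id=5), (54, id=7), (60, id=2), (70, id=8), (73, id=9) …. Take first 2.

5 | 51 ; 7 | 54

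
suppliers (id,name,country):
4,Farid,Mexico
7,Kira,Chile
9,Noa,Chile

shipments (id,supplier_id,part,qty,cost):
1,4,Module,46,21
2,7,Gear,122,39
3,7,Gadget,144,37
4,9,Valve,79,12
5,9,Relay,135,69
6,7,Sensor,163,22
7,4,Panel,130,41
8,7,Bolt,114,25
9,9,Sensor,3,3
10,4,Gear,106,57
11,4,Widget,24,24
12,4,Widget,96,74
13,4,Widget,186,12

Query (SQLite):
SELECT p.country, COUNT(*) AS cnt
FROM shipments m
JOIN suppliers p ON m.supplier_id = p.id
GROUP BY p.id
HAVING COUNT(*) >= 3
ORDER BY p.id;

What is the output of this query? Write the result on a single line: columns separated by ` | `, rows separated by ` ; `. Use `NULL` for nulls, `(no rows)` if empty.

Mexico | 6 ; Chile | 4 ; Chile | 3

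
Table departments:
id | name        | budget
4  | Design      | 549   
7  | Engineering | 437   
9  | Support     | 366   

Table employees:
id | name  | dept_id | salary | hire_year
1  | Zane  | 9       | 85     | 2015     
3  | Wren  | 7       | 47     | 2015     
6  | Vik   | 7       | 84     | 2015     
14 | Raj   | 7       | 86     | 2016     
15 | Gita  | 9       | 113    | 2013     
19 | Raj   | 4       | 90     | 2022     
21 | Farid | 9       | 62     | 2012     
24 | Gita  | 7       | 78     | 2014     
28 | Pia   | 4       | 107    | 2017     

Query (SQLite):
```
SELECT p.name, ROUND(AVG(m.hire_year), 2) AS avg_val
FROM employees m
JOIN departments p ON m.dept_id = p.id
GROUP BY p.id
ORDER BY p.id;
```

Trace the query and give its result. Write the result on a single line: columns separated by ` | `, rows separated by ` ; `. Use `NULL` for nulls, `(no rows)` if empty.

Design | 2019.5 ; Engineering | 2015 ; Support | 2013.33

Join each employees row to its departments via dept_id.
Group joined rows by departments.id; compute ROUND(AVG(m.hire_year), 2) per group.
  4: ids {19, 28} → ROUND(AVG(m.hire_year), 2)=2019.5
  7: ids {3, 6, 14, 24} → ROUND(AVG(m.hire_year), 2)=2015
  9: ids {1, 15, 21} → ROUND(AVG(m.hire_year), 2)=2013.33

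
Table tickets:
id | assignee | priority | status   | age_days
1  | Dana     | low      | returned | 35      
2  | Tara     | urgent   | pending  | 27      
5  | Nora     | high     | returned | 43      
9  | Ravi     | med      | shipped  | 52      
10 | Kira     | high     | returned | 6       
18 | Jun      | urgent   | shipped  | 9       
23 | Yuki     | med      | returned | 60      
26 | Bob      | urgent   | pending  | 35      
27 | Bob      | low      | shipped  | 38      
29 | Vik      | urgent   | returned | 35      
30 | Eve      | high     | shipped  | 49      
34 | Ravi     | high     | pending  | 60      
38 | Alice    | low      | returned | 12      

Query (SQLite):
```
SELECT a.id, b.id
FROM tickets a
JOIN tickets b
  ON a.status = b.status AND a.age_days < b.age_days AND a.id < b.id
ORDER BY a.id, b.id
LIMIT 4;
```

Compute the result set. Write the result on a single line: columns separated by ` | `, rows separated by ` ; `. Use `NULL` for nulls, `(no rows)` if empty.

Pairs (a,b) with same status, a.age_days < b.age_days, a.id < b.id.
status groups: pending:{2,26,34} returned:{1,5,10,23,29,38} shipped:{9,18,27,30}
Ordered by (a.id, b.id); first 4.

1 | 5 ; 1 | 23 ; 2 | 26 ; 2 | 34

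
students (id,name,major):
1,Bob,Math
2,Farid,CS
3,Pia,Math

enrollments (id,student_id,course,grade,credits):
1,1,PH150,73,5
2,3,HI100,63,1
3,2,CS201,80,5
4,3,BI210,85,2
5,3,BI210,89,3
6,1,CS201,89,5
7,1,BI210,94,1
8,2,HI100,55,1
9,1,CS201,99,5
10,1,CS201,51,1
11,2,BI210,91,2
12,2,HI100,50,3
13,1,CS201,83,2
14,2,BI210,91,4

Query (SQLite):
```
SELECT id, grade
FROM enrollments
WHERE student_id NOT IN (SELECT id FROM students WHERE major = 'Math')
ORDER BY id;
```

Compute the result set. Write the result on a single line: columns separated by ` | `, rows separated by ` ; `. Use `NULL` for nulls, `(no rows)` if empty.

3 | 80 ; 8 | 55 ; 11 | 91 ; 12 | 50 ; 14 | 91

Inner query: students.id where major = 'Math'.
Outer: keep enrollments rows whose student_id is not in that set.
Inner query → {1, 3}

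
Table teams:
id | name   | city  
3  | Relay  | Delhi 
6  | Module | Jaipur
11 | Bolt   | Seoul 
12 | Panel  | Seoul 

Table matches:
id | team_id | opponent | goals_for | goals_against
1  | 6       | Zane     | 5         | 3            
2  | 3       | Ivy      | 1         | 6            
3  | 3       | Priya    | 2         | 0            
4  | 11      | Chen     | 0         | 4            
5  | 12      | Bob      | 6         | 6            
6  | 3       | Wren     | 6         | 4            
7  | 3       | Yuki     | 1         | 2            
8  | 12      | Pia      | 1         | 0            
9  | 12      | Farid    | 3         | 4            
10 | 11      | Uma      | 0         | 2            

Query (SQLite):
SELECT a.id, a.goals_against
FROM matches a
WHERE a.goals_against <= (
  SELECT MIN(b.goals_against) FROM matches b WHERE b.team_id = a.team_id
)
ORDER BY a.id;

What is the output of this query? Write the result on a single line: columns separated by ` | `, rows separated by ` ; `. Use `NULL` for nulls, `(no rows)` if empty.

For each matches row a, compute MIN(goals_against) over rows sharing a.team_id.
Keep row a if a.goals_against <= that per-group MIN.
  team_id=3: MIN(goals_against) = 0
  team_id=6: MIN(goals_against) = 3
  team_id=11: MIN(goals_against) = 2
  team_id=12: MIN(goals_against) = 0

1 | 3 ; 3 | 0 ; 8 | 0 ; 10 | 2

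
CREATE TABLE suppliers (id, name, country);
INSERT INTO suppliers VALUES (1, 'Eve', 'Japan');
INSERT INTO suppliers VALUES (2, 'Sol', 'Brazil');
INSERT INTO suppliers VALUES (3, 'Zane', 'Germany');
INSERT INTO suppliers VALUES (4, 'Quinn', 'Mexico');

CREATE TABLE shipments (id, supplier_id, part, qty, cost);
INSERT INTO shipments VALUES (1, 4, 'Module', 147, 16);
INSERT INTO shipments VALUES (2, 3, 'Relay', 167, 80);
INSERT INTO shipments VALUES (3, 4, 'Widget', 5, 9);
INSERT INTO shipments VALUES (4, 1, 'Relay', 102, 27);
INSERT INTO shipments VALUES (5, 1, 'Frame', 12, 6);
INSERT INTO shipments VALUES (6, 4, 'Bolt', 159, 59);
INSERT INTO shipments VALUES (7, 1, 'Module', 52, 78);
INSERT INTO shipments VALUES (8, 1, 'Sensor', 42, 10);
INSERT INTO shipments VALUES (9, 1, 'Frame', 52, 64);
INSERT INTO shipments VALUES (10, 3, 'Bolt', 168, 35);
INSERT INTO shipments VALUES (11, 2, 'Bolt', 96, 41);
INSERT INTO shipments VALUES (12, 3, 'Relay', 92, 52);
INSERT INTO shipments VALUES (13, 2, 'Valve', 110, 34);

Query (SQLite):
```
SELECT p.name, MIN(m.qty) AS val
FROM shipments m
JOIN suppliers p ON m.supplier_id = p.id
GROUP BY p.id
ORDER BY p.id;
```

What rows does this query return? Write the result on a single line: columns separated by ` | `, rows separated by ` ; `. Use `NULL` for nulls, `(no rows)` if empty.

Join each shipments row to its suppliers via supplier_id.
Group joined rows by suppliers.id; compute MIN(m.qty) per group.
  1: ids {4, 5, 7, 8, 9} → MIN(m.qty)=12
  2: ids {11, 13} → MIN(m.qty)=96
  3: ids {2, 10, 12} → MIN(m.qty)=92
  4: ids {1, 3, 6} → MIN(m.qty)=5

Eve | 12 ; Sol | 96 ; Zane | 92 ; Quinn | 5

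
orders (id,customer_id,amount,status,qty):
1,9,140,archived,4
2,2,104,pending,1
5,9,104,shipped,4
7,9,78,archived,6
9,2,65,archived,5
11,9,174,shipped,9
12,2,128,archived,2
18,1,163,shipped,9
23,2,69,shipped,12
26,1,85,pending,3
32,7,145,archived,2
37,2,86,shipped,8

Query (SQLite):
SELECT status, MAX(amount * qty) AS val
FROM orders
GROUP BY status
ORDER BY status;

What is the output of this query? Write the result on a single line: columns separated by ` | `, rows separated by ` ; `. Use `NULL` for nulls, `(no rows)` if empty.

archived | 560 ; pending | 255 ; shipped | 1566

For each row compute amount * qty.
Group by status; take MAX of the expression per group.
  archived: ids {1, 7, 9, 12, 32} → MAX(amount * qty)=560
  pending: ids {2, 26} → MAX(amount * qty)=255
  shipped: ids {5, 11, 18, 23, 37} → MAX(amount * qty)=1566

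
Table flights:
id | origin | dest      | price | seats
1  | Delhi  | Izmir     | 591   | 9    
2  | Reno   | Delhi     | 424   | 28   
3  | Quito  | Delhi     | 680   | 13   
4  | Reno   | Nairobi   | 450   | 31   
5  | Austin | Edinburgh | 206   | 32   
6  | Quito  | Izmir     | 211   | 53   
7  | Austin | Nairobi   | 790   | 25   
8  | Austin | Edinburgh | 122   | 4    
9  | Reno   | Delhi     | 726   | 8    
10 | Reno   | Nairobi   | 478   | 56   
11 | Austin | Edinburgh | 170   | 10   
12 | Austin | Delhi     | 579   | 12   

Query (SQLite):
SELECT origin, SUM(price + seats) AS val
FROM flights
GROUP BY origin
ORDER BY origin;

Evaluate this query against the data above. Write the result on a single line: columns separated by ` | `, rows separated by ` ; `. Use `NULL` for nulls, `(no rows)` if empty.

Austin | 1950 ; Delhi | 600 ; Quito | 957 ; Reno | 2201

For each row compute price + seats.
Group by origin; take SUM of the expression per group.
  Austin: ids {5, 7, 8, 11, 12} → SUM(price + seats)=1950
  Delhi: ids {1} → SUM(price + seats)=600
  Quito: ids {3, 6} → SUM(price + seats)=957
  Reno: ids {2, 4, 9, 10} → SUM(price + seats)=2201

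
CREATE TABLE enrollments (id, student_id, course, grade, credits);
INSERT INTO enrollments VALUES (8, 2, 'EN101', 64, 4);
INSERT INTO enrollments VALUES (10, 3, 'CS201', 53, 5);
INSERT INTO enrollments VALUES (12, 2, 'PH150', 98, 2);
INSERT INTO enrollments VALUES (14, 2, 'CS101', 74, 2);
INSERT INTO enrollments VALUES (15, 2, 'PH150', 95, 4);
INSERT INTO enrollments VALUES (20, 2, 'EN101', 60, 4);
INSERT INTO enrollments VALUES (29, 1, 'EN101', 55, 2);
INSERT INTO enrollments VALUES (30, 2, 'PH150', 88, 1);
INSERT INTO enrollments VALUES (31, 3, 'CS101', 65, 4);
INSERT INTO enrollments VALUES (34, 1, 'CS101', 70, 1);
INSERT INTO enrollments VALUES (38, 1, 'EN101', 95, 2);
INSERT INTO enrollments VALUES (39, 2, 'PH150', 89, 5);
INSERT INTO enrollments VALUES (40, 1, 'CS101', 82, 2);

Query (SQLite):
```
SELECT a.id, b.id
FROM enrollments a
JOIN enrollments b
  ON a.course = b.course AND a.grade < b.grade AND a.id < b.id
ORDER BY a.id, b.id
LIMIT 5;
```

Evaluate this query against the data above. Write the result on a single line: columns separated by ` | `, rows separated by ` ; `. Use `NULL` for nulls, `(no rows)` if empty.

8 | 38 ; 14 | 40 ; 20 | 38 ; 29 | 38 ; 30 | 39

Pairs (a,b) with same course, a.grade < b.grade, a.id < b.id.
course groups: CS101:{14,31,34,40} CS201:{10} EN101:{8,20,29,38} PH150:{12,15,30,39}
Ordered by (a.id, b.id); first 5.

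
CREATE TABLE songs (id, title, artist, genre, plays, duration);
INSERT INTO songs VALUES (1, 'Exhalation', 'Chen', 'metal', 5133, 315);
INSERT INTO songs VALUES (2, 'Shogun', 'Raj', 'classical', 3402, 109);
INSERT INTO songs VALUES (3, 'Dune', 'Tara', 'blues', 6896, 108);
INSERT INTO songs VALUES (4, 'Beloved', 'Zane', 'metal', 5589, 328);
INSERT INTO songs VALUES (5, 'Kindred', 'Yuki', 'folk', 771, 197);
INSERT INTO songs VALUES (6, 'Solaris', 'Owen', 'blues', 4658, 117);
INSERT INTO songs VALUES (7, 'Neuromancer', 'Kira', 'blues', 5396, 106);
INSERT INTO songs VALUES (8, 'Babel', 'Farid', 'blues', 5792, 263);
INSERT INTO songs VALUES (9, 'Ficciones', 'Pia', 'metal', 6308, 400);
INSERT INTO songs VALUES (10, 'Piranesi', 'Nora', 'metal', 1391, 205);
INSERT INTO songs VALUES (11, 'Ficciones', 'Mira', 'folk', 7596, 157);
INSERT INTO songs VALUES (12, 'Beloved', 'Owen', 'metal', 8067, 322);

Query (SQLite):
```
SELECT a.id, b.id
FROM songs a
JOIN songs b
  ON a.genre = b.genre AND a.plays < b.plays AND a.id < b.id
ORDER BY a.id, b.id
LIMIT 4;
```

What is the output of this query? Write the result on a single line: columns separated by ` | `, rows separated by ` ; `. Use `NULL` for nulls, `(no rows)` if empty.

1 | 4 ; 1 | 9 ; 1 | 12 ; 4 | 9

Pairs (a,b) with same genre, a.plays < b.plays, a.id < b.id.
genre groups: blues:{3,6,7,8} classical:{2} folk:{5,11} metal:{1,4,9,10,12}
Ordered by (a.id, b.id); first 4.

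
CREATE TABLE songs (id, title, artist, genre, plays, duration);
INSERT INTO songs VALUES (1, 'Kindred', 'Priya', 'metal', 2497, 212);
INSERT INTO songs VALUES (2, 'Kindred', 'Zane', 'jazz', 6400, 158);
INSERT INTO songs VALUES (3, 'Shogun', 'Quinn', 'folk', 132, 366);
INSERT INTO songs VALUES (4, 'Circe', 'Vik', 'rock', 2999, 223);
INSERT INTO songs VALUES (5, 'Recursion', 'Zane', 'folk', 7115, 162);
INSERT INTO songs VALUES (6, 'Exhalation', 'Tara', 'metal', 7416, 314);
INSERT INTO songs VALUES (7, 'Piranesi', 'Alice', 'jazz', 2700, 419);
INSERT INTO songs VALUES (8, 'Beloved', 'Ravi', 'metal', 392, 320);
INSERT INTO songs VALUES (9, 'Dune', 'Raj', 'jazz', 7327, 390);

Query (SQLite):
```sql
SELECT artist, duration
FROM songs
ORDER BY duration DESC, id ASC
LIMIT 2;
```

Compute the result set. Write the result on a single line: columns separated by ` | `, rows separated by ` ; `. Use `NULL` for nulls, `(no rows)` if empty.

Alice | 419 ; Raj | 390

Sort by duration desc, tiebreak id asc: (419, id=7), (390, id=9), (366, id=3), (320, id=8), (314, id=6) …. Take first 2.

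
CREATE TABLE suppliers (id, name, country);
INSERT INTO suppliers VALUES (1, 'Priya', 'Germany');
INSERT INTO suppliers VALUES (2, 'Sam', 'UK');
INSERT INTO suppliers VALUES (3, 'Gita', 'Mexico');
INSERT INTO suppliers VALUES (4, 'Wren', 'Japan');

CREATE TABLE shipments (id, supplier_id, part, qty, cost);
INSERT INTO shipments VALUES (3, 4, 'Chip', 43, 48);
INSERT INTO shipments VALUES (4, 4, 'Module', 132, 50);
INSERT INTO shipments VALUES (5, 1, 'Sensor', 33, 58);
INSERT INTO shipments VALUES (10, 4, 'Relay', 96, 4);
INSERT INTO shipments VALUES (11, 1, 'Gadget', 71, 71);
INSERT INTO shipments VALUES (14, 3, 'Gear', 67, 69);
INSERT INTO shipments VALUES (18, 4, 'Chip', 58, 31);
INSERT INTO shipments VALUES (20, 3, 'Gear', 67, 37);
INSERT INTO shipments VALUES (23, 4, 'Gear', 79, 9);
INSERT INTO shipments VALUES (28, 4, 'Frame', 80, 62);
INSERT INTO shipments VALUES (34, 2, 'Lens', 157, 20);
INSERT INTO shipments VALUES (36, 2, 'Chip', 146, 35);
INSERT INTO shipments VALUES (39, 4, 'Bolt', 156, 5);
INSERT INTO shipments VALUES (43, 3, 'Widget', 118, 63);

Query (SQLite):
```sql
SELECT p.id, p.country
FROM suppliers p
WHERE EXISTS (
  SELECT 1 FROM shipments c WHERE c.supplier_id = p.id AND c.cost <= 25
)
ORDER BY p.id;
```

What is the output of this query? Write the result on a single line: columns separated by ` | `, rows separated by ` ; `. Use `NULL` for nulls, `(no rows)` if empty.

2 | UK ; 4 | Japan

For each suppliers row, check whether any shipments with matching supplier_id has cost <= 25.
Keep rows where that is true.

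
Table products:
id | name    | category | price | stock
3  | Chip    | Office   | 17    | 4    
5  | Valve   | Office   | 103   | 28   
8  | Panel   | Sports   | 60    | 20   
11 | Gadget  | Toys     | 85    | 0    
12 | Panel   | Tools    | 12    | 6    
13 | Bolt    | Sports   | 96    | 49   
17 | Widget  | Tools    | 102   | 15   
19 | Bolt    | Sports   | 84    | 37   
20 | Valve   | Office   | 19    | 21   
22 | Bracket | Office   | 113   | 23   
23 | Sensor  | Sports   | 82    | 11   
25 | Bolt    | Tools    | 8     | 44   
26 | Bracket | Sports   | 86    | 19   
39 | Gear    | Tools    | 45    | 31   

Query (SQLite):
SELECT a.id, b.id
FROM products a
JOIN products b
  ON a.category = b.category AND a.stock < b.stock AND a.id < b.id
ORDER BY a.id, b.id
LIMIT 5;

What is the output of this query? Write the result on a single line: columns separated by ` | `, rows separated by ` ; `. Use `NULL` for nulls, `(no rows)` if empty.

3 | 5 ; 3 | 20 ; 3 | 22 ; 8 | 13 ; 8 | 19

Pairs (a,b) with same category, a.stock < b.stock, a.id < b.id.
category groups: Office:{3,5,20,22} Sports:{8,13,19,23,26} Tools:{12,17,25,39} Toys:{11}
Ordered by (a.id, b.id); first 5.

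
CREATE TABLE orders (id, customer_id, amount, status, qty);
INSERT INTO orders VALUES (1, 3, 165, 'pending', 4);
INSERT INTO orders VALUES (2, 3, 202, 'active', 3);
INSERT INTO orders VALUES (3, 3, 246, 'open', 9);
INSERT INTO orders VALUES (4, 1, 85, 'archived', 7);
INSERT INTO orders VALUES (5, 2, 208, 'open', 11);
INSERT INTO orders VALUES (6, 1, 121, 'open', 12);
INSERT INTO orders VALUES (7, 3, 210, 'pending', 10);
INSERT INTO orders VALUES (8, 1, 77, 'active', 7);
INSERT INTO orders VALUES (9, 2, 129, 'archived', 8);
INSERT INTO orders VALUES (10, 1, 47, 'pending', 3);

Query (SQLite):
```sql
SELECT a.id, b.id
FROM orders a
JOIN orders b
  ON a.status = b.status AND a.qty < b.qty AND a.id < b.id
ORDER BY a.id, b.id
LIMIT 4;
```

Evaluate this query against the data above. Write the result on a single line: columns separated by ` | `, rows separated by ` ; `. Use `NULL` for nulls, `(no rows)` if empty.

1 | 7 ; 2 | 8 ; 3 | 5 ; 3 | 6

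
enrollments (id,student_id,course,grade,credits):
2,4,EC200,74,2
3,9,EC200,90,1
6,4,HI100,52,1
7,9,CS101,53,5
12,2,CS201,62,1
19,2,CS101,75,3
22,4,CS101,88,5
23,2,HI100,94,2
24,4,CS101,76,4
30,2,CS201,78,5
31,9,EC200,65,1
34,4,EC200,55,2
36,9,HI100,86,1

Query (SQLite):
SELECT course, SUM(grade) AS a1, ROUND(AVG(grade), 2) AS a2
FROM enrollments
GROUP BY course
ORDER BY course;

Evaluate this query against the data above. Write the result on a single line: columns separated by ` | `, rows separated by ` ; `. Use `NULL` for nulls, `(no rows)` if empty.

Group enrollments by course.
Per group compute: SUM(grade), ROUND(AVG(grade), 2).
  CS101: ids {7, 19, 22, 24} → SUM(grade)=292, ROUND(AVG(grade), 2)=73
  CS201: ids {12, 30} → SUM(grade)=140, ROUND(AVG(grade), 2)=70
  EC200: ids {2, 3, 31, 34} → SUM(grade)=284, ROUND(AVG(grade), 2)=71
  HI100: ids {6, 23, 36} → SUM(grade)=232, ROUND(AVG(grade), 2)=77.33

CS101 | 292 | 73 ; CS201 | 140 | 70 ; EC200 | 284 | 71 ; HI100 | 232 | 77.33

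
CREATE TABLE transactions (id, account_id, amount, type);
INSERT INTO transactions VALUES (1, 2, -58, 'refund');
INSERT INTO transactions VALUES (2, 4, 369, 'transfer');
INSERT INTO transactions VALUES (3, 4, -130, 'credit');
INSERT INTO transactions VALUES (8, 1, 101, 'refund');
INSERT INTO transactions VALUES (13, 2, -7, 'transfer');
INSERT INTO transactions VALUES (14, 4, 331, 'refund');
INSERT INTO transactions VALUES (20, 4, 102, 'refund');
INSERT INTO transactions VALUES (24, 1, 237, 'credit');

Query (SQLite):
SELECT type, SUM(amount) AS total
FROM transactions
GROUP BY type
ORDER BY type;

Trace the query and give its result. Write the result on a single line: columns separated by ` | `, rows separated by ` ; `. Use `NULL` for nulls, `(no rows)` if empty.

credit | 107 ; refund | 476 ; transfer | 362

Partition transactions by type; compute SUM(amount) within each group.
  credit: ids {3, 24} → SUM(amount)=107
  refund: ids {1, 8, 14, 20} → SUM(amount)=476
  transfer: ids {2, 13} → SUM(amount)=362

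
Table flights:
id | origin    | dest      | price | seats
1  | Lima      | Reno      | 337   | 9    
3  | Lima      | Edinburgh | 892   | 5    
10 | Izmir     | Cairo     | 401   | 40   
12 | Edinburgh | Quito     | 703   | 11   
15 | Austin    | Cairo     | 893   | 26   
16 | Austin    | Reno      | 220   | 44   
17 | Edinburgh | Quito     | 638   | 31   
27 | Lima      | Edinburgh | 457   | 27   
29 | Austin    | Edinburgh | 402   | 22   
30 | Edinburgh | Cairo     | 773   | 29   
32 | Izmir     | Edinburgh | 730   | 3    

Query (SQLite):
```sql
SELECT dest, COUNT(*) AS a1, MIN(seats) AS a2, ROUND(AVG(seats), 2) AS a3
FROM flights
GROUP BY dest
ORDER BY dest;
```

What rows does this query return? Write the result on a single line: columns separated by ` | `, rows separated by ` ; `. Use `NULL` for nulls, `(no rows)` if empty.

Cairo | 3 | 26 | 31.67 ; Edinburgh | 4 | 3 | 14.25 ; Quito | 2 | 11 | 21 ; Reno | 2 | 9 | 26.5

Group flights by dest.
Per group compute: COUNT(*), MIN(seats), ROUND(AVG(seats), 2).
  Cairo: ids {10, 15, 30} → COUNT(*)=3, MIN(seats)=26, ROUND(AVG(seats), 2)=31.67
  Edinburgh: ids {3, 27, 29, 32} → COUNT(*)=4, MIN(seats)=3, ROUND(AVG(seats), 2)=14.25
  Quito: ids {12, 17} → COUNT(*)=2, MIN(seats)=11, ROUND(AVG(seats), 2)=21
  Reno: ids {1, 16} → COUNT(*)=2, MIN(seats)=9, ROUND(AVG(seats), 2)=26.5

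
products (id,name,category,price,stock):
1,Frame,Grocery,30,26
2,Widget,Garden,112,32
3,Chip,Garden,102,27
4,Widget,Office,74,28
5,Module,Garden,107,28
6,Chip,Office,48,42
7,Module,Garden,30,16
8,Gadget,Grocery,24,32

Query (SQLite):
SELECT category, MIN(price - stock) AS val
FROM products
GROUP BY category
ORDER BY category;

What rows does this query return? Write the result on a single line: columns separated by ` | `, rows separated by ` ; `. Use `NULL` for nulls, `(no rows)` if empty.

Garden | 14 ; Grocery | -8 ; Office | 6

For each row compute price - stock.
Group by category; take MIN of the expression per group.
  Garden: ids {2, 3, 5, 7} → MIN(price - stock)=14
  Grocery: ids {1, 8} → MIN(price - stock)=-8
  Office: ids {4, 6} → MIN(price - stock)=6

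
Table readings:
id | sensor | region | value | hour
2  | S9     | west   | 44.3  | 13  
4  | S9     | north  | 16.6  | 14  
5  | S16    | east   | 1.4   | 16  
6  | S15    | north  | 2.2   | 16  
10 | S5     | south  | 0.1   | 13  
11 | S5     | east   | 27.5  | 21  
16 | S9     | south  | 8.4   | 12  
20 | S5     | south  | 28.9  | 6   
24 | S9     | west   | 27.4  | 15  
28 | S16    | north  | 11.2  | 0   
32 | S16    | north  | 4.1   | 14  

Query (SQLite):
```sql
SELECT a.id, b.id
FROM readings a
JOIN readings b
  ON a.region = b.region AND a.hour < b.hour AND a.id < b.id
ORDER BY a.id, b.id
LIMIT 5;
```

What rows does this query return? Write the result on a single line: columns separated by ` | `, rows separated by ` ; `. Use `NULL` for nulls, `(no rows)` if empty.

Pairs (a,b) with same region, a.hour < b.hour, a.id < b.id.
region groups: east:{5,11} north:{4,6,28,32} south:{10,16,20} west:{2,24}
Ordered by (a.id, b.id); first 5.

2 | 24 ; 4 | 6 ; 5 | 11 ; 28 | 32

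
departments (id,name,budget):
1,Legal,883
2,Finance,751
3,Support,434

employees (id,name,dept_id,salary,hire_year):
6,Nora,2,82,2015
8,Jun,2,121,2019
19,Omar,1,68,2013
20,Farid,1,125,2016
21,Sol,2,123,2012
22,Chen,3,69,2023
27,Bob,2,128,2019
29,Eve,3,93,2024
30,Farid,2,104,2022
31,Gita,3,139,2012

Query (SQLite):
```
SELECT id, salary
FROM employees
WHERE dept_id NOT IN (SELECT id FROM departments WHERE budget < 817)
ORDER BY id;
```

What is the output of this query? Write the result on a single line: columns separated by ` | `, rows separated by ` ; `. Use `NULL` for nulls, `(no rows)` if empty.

19 | 68 ; 20 | 125

Inner query: departments.id where budget < 817.
Outer: keep employees rows whose dept_id is not in that set.
Inner query → {2, 3}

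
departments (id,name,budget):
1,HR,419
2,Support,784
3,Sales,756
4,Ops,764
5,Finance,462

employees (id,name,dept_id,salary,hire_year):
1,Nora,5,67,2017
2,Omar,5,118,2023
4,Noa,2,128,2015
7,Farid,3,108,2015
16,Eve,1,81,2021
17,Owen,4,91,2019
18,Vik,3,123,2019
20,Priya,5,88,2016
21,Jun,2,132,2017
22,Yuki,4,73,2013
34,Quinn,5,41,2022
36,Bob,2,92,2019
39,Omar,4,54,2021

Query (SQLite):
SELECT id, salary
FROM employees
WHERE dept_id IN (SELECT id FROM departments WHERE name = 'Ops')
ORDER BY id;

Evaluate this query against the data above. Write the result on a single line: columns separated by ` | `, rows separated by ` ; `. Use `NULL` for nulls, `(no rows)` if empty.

Inner query: departments.id where name = 'Ops'.
Outer: keep employees rows whose dept_id is in that set.
Inner query → {4}

17 | 91 ; 22 | 73 ; 39 | 54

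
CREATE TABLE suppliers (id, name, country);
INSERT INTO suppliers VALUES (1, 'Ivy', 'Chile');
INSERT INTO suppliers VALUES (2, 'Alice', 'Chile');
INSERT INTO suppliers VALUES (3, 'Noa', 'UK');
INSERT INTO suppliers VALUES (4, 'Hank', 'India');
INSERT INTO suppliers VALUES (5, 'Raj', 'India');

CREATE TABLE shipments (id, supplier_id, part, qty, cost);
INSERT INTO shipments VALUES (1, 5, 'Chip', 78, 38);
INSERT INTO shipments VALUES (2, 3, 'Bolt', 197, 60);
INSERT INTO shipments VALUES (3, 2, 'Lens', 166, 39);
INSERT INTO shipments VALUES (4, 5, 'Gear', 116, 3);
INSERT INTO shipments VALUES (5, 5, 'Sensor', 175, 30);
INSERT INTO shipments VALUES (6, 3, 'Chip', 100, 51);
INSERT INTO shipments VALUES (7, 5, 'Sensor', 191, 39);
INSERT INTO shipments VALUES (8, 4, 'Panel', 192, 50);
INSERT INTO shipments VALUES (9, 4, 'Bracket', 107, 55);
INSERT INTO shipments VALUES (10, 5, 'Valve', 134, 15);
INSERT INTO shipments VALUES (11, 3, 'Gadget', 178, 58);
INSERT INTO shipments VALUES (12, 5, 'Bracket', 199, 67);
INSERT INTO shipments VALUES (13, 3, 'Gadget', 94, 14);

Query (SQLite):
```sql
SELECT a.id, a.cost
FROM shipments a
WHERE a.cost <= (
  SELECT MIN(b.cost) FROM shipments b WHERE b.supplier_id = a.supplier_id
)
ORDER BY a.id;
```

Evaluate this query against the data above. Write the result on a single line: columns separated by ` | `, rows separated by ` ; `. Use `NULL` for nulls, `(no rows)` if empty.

For each shipments row a, compute MIN(cost) over rows sharing a.supplier_id.
Keep row a if a.cost <= that per-group MIN.
  supplier_id=2: MIN(cost) = 39
  supplier_id=3: MIN(cost) = 14
  supplier_id=4: MIN(cost) = 50
  supplier_id=5: MIN(cost) = 3

3 | 39 ; 4 | 3 ; 8 | 50 ; 13 | 14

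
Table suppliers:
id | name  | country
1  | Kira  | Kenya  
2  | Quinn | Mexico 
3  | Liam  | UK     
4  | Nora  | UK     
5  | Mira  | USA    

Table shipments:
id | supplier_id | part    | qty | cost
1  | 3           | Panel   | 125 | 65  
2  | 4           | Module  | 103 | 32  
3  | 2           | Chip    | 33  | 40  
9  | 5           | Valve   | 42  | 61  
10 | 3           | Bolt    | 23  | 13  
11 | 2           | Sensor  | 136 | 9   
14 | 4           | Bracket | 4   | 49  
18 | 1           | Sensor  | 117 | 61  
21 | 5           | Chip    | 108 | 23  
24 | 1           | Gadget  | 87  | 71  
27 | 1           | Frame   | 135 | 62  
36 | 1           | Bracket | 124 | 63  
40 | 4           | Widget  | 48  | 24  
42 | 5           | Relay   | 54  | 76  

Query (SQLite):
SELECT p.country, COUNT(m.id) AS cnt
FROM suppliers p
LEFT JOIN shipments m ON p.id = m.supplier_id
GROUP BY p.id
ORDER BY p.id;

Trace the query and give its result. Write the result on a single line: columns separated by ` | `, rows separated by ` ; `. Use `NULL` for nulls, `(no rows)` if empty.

Kenya | 4 ; Mexico | 2 ; UK | 2 ; UK | 3 ; USA | 3

LEFT JOIN keeps every suppliers row; unmatched ones get NULL for shipments columns.
Group by suppliers.id and compute COUNT(m.id). COUNT(col) of an all-NULL group is 0.
  1: ids {18, 24, 27, 36} → COUNT(m.id)=4
  2: ids {3, 11} → COUNT(m.id)=2
  3: ids {1, 10} → COUNT(m.id)=2
  4: ids {2, 14, 40} → COUNT(m.id)=3
  5: ids {9, 21, 42} → COUNT(m.id)=3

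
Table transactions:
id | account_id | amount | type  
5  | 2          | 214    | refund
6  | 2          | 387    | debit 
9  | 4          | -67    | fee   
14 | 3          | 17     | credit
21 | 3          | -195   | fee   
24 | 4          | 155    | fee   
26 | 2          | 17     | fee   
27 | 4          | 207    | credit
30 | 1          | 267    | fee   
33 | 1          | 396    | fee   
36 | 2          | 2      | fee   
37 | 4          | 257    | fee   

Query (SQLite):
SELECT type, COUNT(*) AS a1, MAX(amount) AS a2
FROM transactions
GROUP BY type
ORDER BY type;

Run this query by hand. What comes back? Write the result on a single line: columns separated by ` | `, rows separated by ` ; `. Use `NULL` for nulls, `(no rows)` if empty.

Group transactions by type.
Per group compute: COUNT(*), MAX(amount).
  credit: ids {14, 27} → COUNT(*)=2, MAX(amount)=207
  debit: ids {6} → COUNT(*)=1, MAX(amount)=387
  fee: ids {9, 21, 24, 26, 30, 33, 36, 37} → COUNT(*)=8, MAX(amount)=396
  refund: ids {5} → COUNT(*)=1, MAX(amount)=214

credit | 2 | 207 ; debit | 1 | 387 ; fee | 8 | 396 ; refund | 1 | 214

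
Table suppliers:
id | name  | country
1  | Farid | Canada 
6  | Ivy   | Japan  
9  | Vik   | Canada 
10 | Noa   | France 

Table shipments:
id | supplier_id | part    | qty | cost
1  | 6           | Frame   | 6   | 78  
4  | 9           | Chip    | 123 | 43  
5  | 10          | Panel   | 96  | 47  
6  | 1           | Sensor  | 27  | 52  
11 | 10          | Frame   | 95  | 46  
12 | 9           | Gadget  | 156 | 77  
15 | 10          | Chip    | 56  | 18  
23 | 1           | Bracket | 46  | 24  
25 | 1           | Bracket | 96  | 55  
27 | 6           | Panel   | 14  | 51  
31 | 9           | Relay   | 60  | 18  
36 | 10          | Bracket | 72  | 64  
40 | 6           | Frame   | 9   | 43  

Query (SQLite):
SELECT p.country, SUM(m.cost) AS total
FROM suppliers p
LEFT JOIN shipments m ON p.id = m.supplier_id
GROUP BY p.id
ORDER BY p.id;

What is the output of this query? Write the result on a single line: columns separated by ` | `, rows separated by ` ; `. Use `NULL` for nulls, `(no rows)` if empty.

Canada | 131 ; Japan | 172 ; Canada | 138 ; France | 175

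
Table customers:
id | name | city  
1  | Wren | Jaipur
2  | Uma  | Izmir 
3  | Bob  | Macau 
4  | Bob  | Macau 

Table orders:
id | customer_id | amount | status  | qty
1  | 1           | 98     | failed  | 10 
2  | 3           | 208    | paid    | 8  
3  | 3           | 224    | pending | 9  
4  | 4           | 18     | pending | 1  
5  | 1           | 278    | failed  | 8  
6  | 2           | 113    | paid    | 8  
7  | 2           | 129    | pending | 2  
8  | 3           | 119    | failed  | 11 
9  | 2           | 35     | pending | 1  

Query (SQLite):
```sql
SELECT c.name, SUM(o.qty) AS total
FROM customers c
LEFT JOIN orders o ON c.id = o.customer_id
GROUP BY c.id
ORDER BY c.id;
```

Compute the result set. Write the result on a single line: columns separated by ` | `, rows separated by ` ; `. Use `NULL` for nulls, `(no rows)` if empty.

Wren | 18 ; Uma | 11 ; Bob | 28 ; Bob | 1

LEFT JOIN keeps every customers row; unmatched ones get NULL for orders columns.
Group by customers.id and compute SUM(o.qty). SUM over an all-NULL group is NULL.
  1: ids {1, 5} → SUM(o.qty)=18
  2: ids {6, 7, 9} → SUM(o.qty)=11
  3: ids {2, 3, 8} → SUM(o.qty)=28
  4: ids {4} → SUM(o.qty)=1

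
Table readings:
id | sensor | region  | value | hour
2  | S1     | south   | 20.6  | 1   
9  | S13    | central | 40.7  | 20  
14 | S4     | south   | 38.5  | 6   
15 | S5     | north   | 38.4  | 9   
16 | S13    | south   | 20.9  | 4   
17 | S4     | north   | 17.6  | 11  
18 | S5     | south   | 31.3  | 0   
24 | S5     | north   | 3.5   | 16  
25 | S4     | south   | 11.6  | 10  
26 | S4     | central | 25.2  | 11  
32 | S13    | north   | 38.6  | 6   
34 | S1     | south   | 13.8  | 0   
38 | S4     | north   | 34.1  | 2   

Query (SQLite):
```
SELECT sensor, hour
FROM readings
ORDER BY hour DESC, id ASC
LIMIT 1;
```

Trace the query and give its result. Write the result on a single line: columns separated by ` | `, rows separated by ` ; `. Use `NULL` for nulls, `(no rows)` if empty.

S13 | 20

Sort by hour desc, tiebreak id asc: (20, id=9), (16, id=24), (11, id=17), (11, id=26) …. Take first 1.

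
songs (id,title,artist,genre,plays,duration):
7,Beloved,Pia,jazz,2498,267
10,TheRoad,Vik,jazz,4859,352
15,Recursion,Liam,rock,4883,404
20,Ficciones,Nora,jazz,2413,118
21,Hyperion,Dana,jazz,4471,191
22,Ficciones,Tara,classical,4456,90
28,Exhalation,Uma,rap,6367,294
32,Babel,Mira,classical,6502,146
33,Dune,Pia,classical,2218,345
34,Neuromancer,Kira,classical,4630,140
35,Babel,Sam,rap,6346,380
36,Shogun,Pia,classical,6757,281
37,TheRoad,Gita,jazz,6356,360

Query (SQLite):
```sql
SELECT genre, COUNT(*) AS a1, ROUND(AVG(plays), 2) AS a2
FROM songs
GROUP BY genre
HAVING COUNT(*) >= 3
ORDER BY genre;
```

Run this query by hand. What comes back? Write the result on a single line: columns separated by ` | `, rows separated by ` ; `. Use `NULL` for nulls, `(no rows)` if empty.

Group songs by genre.
Per group compute: COUNT(*), ROUND(AVG(plays), 2).
HAVING: drop groups with fewer than 3 rows.
  classical: ids {22, 32, 33, 34, 36} → COUNT(*)=5, ROUND(AVG(plays), 2)=4912.6
  jazz: ids {7, 10, 20, 21, 37} → COUNT(*)=5, ROUND(AVG(plays), 2)=4119.4
  rap: ids {28, 35} → COUNT(*)=2, ROUND(AVG(plays), 2)=6356.5
  rock: ids {15} → COUNT(*)=1, ROUND(AVG(plays), 2)=4883

classical | 5 | 4912.6 ; jazz | 5 | 4119.4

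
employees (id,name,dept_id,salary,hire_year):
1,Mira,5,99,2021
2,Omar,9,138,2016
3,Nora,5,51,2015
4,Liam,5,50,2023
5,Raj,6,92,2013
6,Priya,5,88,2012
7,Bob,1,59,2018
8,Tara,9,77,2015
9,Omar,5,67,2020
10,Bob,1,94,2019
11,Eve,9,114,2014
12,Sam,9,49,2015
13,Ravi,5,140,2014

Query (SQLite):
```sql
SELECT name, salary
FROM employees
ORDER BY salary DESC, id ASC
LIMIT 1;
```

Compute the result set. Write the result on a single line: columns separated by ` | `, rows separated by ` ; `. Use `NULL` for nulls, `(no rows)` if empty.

Ravi | 140

Sort by salary desc, tiebreak id asc: (140, id=13), (138, id=2), (114, id=11), (99, id=1) …. Take first 1.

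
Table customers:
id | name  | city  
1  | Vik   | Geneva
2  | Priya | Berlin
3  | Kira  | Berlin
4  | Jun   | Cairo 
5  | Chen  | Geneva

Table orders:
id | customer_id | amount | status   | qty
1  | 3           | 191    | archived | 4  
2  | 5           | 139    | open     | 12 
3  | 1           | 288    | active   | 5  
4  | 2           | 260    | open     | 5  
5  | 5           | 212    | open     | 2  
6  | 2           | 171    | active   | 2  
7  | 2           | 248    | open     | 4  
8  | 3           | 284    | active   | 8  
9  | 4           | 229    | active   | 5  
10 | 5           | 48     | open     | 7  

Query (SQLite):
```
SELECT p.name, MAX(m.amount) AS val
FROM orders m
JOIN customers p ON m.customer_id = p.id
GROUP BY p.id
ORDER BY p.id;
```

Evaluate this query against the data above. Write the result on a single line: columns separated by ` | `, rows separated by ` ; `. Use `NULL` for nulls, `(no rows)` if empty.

Join each orders row to its customers via customer_id.
Group joined rows by customers.id; compute MAX(m.amount) per group.
  1: ids {3} → MAX(m.amount)=288
  2: ids {4, 6, 7} → MAX(m.amount)=260
  3: ids {1, 8} → MAX(m.amount)=284
  4: ids {9} → MAX(m.amount)=229
  5: ids {2, 5, 10} → MAX(m.amount)=212

Vik | 288 ; Priya | 260 ; Kira | 284 ; Jun | 229 ; Chen | 212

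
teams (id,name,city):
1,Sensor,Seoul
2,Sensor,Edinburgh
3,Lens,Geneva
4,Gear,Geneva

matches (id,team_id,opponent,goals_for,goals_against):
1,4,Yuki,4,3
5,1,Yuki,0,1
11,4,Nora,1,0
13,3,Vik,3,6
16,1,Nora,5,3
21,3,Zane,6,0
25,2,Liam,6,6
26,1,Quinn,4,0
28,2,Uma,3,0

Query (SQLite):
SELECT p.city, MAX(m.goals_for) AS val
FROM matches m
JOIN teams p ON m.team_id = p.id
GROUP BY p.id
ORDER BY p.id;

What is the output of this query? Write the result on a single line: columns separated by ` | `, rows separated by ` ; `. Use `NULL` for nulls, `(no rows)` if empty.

Join each matches row to its teams via team_id.
Group joined rows by teams.id; compute MAX(m.goals_for) per group.
  1: ids {5, 16, 26} → MAX(m.goals_for)=5
  2: ids {25, 28} → MAX(m.goals_for)=6
  3: ids {13, 21} → MAX(m.goals_for)=6
  4: ids {1, 11} → MAX(m.goals_for)=4

Seoul | 5 ; Edinburgh | 6 ; Geneva | 6 ; Geneva | 4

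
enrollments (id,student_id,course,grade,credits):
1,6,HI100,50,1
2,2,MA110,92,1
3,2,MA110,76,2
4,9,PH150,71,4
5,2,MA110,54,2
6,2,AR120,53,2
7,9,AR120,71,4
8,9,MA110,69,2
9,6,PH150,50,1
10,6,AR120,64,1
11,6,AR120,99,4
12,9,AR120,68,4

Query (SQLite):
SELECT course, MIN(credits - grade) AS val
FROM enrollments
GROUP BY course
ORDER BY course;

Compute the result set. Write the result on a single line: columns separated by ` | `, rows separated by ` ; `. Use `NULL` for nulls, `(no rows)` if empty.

For each row compute credits - grade.
Group by course; take MIN of the expression per group.
  AR120: ids {6, 7, 10, 11, 12} → MIN(credits - grade)=-95
  HI100: ids {1} → MIN(credits - grade)=-49
  MA110: ids {2, 3, 5, 8} → MIN(credits - grade)=-91
  PH150: ids {4, 9} → MIN(credits - grade)=-67

AR120 | -95 ; HI100 | -49 ; MA110 | -91 ; PH150 | -67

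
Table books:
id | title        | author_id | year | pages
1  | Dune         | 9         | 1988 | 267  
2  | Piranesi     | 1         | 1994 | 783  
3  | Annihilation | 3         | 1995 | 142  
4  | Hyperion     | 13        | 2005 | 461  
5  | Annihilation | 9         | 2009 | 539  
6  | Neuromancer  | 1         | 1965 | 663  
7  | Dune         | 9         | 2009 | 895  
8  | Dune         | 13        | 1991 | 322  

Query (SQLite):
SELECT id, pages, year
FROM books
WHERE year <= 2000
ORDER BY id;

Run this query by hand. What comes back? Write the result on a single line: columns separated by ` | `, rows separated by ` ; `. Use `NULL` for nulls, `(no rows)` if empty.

year <= 2000: ids {1, 2, 3, 6, 8}

1 | 267 | 1988 ; 2 | 783 | 1994 ; 3 | 142 | 1995 ; 6 | 663 | 1965 ; 8 | 322 | 1991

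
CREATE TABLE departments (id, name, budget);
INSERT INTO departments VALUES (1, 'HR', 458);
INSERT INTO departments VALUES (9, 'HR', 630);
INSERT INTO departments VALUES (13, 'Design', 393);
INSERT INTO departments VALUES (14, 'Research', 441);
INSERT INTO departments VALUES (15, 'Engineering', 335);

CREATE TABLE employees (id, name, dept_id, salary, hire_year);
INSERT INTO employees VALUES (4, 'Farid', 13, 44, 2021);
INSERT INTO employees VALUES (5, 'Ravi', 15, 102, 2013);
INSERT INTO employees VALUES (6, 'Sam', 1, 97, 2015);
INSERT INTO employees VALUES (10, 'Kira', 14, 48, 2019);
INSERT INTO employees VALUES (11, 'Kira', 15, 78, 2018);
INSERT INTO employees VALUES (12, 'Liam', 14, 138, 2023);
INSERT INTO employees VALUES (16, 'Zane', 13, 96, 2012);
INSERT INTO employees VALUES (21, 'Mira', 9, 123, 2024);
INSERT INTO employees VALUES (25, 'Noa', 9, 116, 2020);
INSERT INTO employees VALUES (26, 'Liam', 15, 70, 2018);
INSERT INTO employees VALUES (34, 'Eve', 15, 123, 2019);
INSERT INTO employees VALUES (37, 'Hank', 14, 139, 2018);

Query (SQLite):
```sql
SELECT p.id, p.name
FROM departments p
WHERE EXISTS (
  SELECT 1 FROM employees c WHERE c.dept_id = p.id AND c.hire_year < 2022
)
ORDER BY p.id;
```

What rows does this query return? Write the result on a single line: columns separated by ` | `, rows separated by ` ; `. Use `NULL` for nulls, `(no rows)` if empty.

1 | HR ; 9 | HR ; 13 | Design ; 14 | Research ; 15 | Engineering

For each departments row, check whether any employees with matching dept_id has hire_year < 2022.
Keep rows where that is true.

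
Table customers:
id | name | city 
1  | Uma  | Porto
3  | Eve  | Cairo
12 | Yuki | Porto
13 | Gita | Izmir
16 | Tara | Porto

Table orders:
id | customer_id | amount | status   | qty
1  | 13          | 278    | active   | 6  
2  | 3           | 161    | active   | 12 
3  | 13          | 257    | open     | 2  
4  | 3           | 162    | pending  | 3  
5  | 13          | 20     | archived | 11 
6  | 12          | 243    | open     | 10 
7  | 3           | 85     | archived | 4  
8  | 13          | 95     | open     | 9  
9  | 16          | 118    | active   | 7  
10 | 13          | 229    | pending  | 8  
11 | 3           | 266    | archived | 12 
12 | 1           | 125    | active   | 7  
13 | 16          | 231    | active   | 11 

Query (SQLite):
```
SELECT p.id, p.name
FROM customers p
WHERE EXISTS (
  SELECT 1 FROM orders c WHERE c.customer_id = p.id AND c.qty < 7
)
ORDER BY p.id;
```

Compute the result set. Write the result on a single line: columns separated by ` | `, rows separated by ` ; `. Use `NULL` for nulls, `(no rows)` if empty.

For each customers row, check whether any orders with matching customer_id has qty < 7.
Keep rows where that is true.

3 | Eve ; 13 | Gita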